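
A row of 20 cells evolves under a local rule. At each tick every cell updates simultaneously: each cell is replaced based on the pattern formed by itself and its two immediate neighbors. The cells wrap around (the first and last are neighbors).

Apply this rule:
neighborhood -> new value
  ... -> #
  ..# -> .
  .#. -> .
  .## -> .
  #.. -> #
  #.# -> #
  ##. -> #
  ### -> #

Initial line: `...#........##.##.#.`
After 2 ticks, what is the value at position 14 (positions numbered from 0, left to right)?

##..#######..##.##.#
###..#######..##.##.
position 14 holds #

#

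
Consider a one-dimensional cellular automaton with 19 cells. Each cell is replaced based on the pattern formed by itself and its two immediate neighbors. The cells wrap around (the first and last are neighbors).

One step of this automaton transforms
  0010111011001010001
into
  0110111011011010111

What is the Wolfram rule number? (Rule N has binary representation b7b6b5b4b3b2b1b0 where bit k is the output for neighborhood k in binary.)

position 5: 111 → 1  (bit 7 = 1)
position 6: 110 → 1  (bit 6 = 1)
position 3: 101 → 0  (bit 5 = 0)
position 0: 100 → 0  (bit 4 = 0)
position 4: 011 → 1  (bit 3 = 1)
position 2: 010 → 1  (bit 2 = 1)
position 1: 001 → 1  (bit 1 = 1)
position 16: 000 → 1  (bit 0 = 1)
bits b7..b0 = 11001111 = 207

207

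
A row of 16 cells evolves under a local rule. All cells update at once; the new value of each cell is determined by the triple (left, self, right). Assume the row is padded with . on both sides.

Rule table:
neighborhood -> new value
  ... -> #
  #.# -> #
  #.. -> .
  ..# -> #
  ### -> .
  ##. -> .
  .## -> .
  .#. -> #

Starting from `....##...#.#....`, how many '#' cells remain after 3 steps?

####...#####.###
.....##.....#...
#####...#####.##
count of #: 12

12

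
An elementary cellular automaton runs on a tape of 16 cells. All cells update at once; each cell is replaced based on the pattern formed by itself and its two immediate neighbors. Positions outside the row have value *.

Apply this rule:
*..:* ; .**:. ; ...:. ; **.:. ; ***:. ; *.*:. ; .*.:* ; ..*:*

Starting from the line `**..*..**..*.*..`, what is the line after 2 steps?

**.....**.......

..*****..***.***
**.....**.......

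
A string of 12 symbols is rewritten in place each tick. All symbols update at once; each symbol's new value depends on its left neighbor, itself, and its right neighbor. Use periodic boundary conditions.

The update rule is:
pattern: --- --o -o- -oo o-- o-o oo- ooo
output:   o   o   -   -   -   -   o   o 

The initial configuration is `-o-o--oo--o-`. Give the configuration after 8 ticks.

o----o-o-o--
--ooo------o
-o-oo-ooooo-
o---o--oooo-
--oo--o-ooo-
oo-o-o---oo-
-o-----oo-o-
o--oooo-o---

o--oooo-o---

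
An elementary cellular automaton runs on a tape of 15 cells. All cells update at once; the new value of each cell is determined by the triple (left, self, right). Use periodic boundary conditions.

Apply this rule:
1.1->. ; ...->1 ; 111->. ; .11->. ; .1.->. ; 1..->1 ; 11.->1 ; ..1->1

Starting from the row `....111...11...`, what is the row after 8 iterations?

111...1........

1111..1111.1111
...111...1.....
111..1111.11111
..111...1......
11..1111.111111
.111...1.......
1..1111.1111111
111...1........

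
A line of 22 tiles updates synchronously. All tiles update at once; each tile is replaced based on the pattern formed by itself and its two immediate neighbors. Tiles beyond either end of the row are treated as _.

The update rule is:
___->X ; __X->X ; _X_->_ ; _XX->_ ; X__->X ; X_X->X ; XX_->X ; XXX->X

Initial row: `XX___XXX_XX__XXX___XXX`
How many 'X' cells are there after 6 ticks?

_XXXX_XXX_XXX_XXXXX_XX
X_XXXX_XXX_XXX_XXXXX_X
_X_XXXX_XXX_XXX_XXXXX_
X_X_XXXX_XXX_XXX_XXXXX
_X_X_XXXX_XXX_XXX_XXXX
X_X_X_XXXX_XXX_XXX_XXX
count of X: 16

16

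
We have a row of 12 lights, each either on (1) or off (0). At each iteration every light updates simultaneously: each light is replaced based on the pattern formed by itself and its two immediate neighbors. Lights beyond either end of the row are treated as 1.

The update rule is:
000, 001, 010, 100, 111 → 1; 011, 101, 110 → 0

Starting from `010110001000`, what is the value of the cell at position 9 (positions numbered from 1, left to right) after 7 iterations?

iteration 1: 010001111111
iteration 2: 011110111111
iteration 3: 001100011111
iteration 4: 110011101111
iteration 5: 101101000111
iteration 6: 000001111011
iteration 7: 111110110001
position 9 holds 0

0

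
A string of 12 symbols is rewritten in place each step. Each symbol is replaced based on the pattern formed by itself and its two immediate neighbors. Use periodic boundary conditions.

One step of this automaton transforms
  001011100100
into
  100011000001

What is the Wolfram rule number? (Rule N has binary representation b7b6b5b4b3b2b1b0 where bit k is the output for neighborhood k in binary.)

position 5: 111 → 1  (bit 7 = 1)
position 6: 110 → 0  (bit 6 = 0)
position 3: 101 → 0  (bit 5 = 0)
position 7: 100 → 0  (bit 4 = 0)
position 4: 011 → 1  (bit 3 = 1)
position 2: 010 → 0  (bit 2 = 0)
position 1: 001 → 0  (bit 1 = 0)
position 0: 000 → 1  (bit 0 = 1)
bits b7..b0 = 10001001 = 137

137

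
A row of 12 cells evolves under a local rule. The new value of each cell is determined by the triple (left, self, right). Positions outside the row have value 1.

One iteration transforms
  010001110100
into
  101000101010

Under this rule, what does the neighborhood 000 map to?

0

At position 3 the neighborhood is 000; the next row has 0 there.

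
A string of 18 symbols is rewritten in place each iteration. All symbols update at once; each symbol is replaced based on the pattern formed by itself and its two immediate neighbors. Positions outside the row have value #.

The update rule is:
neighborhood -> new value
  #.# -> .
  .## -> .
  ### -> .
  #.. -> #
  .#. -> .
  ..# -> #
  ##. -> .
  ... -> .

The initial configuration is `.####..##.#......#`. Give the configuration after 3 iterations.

iteration 1: .....##....#....#.
iteration 2: #...#..#..#.#..#..
iteration 3: .#.#.##.##...##.##

.#.#.##.##...##.##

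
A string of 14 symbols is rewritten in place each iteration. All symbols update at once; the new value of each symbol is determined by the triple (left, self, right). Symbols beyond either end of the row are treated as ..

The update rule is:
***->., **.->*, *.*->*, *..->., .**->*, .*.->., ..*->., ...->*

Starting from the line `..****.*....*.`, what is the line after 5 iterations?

**..*.*....*..

*.*..**..**...
.*...**..**.**
...*.**..*****
**..***..*...*
**..*.*....*..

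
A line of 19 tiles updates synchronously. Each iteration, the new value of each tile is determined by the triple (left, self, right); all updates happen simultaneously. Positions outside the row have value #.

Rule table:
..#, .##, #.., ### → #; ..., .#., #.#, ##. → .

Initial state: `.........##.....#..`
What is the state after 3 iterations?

..#...##.#.#...####

#.......##.#...#.##
.#.....##...#.#..##
..#...##.#.#...####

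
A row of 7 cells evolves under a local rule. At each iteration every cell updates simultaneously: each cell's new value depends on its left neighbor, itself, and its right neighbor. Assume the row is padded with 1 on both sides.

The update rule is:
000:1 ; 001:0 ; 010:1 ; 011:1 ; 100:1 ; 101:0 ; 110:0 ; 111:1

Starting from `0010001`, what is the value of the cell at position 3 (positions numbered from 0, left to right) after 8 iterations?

iteration 1: 1011101
iteration 2: 0011001
iteration 3: 1010101
iteration 4: 0010101
iteration 5: 1010101  (repeats iteration 3; period 2)
iteration 8: 0010101
position 3 holds 0

0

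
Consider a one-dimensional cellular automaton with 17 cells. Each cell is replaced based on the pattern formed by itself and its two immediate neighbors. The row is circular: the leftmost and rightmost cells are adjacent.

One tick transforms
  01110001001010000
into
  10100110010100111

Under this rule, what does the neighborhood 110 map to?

0

At position 3 the neighborhood is 110; the next row has 0 there.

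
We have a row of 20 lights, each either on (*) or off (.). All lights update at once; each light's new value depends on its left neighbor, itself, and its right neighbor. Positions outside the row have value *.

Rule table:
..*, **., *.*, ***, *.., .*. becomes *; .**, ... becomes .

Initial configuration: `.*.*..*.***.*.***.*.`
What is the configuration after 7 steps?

********.*****.*****
*********.*****.****
**********.*****.***
***********.*****.**
************.*****.*
*************.*****.
**************.*****

**************.*****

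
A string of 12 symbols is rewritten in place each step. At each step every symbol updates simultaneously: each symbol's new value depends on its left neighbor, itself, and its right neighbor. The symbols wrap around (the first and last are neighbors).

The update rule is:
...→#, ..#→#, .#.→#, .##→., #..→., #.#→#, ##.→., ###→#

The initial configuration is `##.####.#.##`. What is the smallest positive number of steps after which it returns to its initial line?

12

step 1: #.#.##.###.#
step 2: .###..#.#.#.
step 3: #.#..######.
step 4: ###.#.####.#
step 5: ##.###.##.#.
step 6: ..#.#.#..###
step 7: .######.#.#.
step 8: #.####.####.
step 9: ##.##.#.##.#
step 10: #.#..###..#.
step 11: ###.#.#..###
step 12: ##.####.#.##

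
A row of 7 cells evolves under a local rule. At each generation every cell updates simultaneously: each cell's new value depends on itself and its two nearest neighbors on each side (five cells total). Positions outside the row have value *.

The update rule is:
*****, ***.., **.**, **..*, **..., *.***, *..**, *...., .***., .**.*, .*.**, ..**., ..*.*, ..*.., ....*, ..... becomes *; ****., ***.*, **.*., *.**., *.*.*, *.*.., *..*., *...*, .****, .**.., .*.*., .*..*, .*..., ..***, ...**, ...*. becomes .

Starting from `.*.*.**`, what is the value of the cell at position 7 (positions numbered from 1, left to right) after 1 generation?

generation 1: ....**.
position 7 holds .

.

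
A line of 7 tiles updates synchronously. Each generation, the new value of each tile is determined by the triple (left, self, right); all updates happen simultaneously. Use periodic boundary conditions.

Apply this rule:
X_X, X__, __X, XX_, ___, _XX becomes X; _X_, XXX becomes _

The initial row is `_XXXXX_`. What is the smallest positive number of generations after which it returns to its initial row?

generation 1: XX___XX
generation 2: _XXXXX_

2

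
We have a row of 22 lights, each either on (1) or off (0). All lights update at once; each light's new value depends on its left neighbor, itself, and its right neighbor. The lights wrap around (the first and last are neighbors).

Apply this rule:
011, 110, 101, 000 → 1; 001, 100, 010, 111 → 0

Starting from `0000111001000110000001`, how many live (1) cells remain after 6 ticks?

0110101000010110111100
0111010011001111100101
1101100011001000100010
1111101011000010001001
0000110111011000100001
0110111101111010001100
count of 1: 13

13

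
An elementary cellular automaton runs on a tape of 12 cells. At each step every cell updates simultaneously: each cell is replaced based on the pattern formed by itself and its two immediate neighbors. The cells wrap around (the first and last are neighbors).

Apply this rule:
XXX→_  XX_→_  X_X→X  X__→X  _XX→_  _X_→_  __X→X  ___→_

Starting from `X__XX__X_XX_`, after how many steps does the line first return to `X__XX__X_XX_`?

_XX__XX_X__X
X__XX__X_XX_

2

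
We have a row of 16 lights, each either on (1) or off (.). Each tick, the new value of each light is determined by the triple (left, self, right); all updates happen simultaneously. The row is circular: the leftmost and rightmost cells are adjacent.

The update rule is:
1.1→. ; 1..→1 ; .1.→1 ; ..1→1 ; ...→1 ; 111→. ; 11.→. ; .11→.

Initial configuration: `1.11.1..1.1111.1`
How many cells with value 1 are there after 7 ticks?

.....1111.......
11111....1111111
.....1111.......  (repeats tick 1; period 2)
tick 7: .....1111.......
count of 1: 4

4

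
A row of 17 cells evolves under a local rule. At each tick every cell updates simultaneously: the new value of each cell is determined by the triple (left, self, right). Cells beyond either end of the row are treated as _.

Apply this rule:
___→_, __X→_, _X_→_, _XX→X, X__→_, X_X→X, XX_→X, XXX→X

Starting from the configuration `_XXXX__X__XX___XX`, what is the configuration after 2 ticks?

_XXXX_____XX___XX

_XXXX_____XX___XX
_XXXX_____XX___XX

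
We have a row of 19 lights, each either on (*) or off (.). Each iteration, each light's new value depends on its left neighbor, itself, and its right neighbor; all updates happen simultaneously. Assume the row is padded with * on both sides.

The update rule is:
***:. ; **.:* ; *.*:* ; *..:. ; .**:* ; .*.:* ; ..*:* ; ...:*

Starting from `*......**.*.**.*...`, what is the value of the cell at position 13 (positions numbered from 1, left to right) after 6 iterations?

*.**************.**
***............***.
..*.************.**
.****..........***.
**..*.**********.**
.*.****........***.
position 13 holds .

.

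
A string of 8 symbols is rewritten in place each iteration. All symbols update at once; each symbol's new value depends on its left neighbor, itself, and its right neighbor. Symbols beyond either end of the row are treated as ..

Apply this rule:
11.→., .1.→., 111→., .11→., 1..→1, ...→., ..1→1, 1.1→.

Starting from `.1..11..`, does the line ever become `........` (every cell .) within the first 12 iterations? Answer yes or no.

iteration 1: 1.11..1.
iteration 2: ....11.1
iteration 3: ...1....
iteration 4: ..1.1...
iteration 5: .1...1..
iteration 6: 1.1.1.1.
iteration 7: .......1
iteration 8: ......1.
iteration 9: .....1.1
iteration 10: ....1...
iteration 11: ...1.1..
iteration 12: ..1...1.
iteration 12 is ..1...1., still not uniform .

no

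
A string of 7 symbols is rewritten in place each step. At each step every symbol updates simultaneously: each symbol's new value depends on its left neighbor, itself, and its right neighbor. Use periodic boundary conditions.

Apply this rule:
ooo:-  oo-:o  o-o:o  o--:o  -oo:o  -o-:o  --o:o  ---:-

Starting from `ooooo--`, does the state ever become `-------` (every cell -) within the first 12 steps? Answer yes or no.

yes

o---ooo
oo-oo--
ooooooo
-------
all cells are - at step 4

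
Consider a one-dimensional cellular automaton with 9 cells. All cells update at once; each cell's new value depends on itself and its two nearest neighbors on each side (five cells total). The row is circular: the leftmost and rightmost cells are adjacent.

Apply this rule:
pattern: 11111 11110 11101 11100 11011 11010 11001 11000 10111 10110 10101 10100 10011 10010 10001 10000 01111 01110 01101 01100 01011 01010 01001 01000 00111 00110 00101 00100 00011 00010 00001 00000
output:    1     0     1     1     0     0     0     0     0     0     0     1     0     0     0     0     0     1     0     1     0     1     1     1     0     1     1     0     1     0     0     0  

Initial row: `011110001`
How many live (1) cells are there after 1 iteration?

iteration 1: 000010001
count of 1: 2

2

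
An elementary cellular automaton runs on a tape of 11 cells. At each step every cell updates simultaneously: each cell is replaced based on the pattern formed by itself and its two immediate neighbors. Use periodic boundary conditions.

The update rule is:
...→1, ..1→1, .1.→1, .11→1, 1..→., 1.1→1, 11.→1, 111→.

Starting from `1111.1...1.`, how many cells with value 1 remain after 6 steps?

6

step 1: 1..111.1111
step 2: 1.11.111...
step 3: 111111.1.11
step 4: .....11111.
step 5: 111111...1.
step 6: 1....1.1111
count of 1: 6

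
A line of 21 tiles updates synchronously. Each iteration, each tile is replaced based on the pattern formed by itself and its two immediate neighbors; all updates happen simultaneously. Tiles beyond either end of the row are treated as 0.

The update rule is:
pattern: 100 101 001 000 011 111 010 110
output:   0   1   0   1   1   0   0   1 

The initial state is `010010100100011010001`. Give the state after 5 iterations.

iteration 1: 000001000001011100100
iteration 2: 111100011100110100001
iteration 3: 100101010100111001100
iteration 4: 000010101000101001101
iteration 5: 111001010010010001110

111001010010010001110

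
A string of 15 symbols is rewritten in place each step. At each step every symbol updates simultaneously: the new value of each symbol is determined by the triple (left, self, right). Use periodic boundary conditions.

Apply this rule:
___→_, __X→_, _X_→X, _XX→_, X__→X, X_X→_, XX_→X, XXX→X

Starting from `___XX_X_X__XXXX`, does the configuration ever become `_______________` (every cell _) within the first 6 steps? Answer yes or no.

X___X_X_XX__XXX
XX__X_X__XX__XX
XXX_X_XX__XX__X
XXX_X__XX__XX__
_XX_XX__XX__XX_
__X__XX__XX__XX
step 6 is __X__XX__XX__XX, still not uniform _

no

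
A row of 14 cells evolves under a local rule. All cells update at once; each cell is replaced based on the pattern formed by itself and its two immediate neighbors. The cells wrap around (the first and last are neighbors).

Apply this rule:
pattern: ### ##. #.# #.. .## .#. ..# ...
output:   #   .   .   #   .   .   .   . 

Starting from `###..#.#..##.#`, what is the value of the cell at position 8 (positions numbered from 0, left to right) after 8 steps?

.

##.#....#.....
....#....#....
.....#....#...
......#....#..
.......#....#.
........#....#
#........#....
.#........#...
position 8 holds .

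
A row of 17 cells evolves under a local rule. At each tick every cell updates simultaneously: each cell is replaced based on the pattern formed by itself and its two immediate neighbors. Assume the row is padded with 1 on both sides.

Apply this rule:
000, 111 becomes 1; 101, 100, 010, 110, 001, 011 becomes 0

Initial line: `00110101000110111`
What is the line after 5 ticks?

01001001111110000

00000000010000011
01111111000111001
00111110010010000
00011100000000110
01001001111110000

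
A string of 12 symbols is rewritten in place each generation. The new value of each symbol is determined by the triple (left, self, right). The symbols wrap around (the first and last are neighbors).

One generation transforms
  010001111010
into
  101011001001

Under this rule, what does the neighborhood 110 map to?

1

At position 8 the neighborhood is 110; the next row has 1 there.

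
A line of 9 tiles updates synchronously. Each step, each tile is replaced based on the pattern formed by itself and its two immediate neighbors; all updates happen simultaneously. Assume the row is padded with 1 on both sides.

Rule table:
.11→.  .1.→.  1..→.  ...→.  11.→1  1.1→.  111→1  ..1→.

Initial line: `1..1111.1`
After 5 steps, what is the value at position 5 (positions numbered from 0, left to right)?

1...111..
1....11..
1.....1..
1........
1........
position 5 holds .

.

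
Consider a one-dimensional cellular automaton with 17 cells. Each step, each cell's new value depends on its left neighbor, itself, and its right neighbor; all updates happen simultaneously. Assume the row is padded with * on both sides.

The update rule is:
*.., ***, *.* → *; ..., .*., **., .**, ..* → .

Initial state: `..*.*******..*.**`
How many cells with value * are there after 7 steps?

*..*.*****.*..*.*
.*..*.***.*.*..*.
*.*..*.*.*.*.*..*
.*.*..*.*.*.*.*..
*.*.*..*.*.*.*.*.
.*.*.*..*.*.*.*.*
*.*.*.*..*.*.*.*.
count of *: 8

8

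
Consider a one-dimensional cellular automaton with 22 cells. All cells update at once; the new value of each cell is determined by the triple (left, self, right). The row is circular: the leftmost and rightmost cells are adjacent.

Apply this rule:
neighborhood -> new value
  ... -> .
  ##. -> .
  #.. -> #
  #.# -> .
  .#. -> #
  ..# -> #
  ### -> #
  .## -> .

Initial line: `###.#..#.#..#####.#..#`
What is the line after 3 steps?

.#.....#.###.##....##.

##..####.###.###..###.
..##.##...#...#.##.#..
.#.....#.###.##....##.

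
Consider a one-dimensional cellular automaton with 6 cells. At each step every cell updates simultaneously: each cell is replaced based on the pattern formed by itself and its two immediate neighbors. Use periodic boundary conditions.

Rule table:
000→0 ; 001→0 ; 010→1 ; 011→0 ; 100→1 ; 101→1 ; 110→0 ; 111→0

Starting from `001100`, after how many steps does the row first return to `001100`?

000010
000011
100000
110000
001000
001100

6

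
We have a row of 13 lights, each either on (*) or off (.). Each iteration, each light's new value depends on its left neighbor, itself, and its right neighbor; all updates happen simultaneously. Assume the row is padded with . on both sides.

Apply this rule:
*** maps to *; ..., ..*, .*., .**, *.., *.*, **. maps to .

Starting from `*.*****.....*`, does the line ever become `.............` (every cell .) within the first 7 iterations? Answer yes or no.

iteration 1: ...***.......
iteration 2: ....*........
iteration 3: .............
all cells are . at iteration 3

yes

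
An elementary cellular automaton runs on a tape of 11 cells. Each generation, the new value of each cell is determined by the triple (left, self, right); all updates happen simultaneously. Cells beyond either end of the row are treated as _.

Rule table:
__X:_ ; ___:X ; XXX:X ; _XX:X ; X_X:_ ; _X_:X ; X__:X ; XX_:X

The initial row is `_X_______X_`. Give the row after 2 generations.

_XXXXXXX_XX
_XXXXXXX_XX

_XXXXXXX_XX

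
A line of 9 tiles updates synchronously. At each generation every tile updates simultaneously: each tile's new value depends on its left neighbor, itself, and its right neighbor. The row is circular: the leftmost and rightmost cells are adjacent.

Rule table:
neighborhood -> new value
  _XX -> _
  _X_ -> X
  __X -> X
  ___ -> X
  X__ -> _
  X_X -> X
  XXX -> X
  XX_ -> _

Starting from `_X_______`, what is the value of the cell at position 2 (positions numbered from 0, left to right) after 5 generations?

X

generation 1: XX_XXXXXX
generation 2: X_X_XXXXX
generation 3: _XXX_XXXX
generation 4: X_X_X_XX_
generation 5: XXXXXX__X
position 2 holds X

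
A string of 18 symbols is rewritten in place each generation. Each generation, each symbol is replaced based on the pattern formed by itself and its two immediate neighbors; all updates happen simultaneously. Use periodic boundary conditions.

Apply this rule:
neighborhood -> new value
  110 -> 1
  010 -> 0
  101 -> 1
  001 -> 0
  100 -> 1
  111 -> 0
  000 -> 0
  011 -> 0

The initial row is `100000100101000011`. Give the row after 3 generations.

001100000100101000

generation 1: 110000010010100000
generation 2: 011000001001010000
generation 3: 001100000100101000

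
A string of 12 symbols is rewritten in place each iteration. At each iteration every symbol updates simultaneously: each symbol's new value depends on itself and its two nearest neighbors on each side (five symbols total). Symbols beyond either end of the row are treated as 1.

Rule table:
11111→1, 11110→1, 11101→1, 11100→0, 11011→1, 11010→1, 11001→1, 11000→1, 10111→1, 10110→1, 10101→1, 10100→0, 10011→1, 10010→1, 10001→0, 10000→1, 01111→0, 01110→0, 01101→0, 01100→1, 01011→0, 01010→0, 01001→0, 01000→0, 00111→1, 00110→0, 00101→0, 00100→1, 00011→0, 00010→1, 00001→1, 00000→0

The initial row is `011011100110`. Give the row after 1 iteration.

110110011001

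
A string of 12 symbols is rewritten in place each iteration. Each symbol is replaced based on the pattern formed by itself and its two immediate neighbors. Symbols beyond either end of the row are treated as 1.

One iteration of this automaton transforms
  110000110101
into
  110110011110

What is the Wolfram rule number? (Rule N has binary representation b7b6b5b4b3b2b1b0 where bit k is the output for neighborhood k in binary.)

position 0: 111 → 1  (bit 7 = 1)
position 1: 110 → 1  (bit 6 = 1)
position 8: 101 → 1  (bit 5 = 1)
position 2: 100 → 0  (bit 4 = 0)
position 6: 011 → 0  (bit 3 = 0)
position 9: 010 → 1  (bit 2 = 1)
position 5: 001 → 0  (bit 1 = 0)
position 3: 000 → 1  (bit 0 = 1)
bits b7..b0 = 11100101 = 229

229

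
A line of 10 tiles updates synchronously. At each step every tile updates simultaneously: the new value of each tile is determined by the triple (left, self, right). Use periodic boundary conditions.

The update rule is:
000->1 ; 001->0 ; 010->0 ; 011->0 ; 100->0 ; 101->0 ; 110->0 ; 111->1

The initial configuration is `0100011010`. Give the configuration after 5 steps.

0111110010

0001000000
1100011111
1001001111
0000000111
0111110010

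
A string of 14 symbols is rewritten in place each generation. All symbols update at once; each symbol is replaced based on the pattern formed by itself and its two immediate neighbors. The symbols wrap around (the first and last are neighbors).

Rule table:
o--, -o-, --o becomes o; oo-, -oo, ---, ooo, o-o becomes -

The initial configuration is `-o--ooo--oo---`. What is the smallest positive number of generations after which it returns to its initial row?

12

oooo---oo--o--
----o-o--ooooo
o--oo-ooo-----
ooo------o---o
---o----ooo-o-
--ooo--o----oo
oo---oooo--o--
--o-o----ooooo
ooo-oo--o-----
------oooo---o
o----o----o-oo
-o--ooo--oo---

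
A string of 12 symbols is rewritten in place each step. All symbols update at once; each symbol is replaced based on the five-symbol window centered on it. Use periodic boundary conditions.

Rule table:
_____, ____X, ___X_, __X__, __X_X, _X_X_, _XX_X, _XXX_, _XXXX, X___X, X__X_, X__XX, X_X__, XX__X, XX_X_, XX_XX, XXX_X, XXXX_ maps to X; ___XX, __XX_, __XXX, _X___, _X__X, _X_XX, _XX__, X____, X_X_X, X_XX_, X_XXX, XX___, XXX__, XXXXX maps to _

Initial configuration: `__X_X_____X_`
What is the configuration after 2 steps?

XXXXX__XXXX_
_X_X_XX_XXXX

_X_X_XX_XXXX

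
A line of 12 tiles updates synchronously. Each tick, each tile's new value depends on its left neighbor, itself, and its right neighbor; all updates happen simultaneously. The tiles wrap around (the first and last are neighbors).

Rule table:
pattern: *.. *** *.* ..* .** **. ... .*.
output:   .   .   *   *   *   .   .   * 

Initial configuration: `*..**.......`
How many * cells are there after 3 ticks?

*.**.......*
.**.......**
**.......**.
count of *: 4

4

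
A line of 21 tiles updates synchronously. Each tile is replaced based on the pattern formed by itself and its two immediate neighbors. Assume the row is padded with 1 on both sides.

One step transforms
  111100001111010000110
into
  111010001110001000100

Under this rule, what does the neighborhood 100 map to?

1

At position 4 the neighborhood is 100; the next row has 1 there.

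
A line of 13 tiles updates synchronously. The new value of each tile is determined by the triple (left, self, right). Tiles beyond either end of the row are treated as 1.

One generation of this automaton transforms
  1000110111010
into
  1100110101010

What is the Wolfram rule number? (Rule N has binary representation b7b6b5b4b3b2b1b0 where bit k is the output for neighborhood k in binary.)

92

position 8: 111 → 0  (bit 7 = 0)
position 0: 110 → 1  (bit 6 = 1)
position 6: 101 → 0  (bit 5 = 0)
position 1: 100 → 1  (bit 4 = 1)
position 4: 011 → 1  (bit 3 = 1)
position 11: 010 → 1  (bit 2 = 1)
position 3: 001 → 0  (bit 1 = 0)
position 2: 000 → 0  (bit 0 = 0)
bits b7..b0 = 01011100 = 92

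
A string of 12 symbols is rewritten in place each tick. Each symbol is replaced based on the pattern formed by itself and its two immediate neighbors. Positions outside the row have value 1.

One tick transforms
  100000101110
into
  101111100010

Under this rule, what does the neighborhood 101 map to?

0

At position 7 the neighborhood is 101; the next row has 0 there.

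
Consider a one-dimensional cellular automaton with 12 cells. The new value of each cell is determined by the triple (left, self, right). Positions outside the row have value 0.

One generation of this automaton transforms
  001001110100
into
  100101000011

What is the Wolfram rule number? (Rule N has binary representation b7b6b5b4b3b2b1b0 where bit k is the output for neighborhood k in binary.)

25

position 6: 111 → 0  (bit 7 = 0)
position 7: 110 → 0  (bit 6 = 0)
position 8: 101 → 0  (bit 5 = 0)
position 3: 100 → 1  (bit 4 = 1)
position 5: 011 → 1  (bit 3 = 1)
position 2: 010 → 0  (bit 2 = 0)
position 1: 001 → 0  (bit 1 = 0)
position 0: 000 → 1  (bit 0 = 1)
bits b7..b0 = 00011001 = 25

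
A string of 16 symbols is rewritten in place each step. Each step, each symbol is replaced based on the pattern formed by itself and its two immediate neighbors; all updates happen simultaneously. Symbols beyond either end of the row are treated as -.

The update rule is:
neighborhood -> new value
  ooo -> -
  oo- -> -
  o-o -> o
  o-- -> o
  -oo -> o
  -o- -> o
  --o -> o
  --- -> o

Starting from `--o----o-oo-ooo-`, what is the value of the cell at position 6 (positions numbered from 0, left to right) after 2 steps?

-

oooooooooo-oo--o
o---------oo-ooo
position 6 holds -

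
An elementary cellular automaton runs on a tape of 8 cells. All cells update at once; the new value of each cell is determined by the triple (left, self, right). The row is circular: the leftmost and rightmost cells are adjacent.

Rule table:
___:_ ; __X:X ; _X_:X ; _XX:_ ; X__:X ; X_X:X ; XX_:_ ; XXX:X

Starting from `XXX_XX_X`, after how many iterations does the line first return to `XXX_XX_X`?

XX_X__X_
__XXXXXX
XX_XXXX_
__X_XX_X
XXXX__XX
XXX_XX_X

6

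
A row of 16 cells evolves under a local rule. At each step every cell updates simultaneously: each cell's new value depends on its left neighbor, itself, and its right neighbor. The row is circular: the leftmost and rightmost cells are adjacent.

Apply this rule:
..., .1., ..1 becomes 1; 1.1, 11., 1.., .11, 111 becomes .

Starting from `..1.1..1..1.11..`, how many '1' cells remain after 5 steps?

12

111.1.11.11....1
....1.......111.
11111.111111....
.............111
.111111111111...
count of 1: 12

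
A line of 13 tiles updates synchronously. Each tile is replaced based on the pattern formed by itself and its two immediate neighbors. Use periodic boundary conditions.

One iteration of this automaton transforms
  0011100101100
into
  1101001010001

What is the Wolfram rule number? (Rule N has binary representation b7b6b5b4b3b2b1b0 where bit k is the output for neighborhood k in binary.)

163

position 3: 111 → 1  (bit 7 = 1)
position 4: 110 → 0  (bit 6 = 0)
position 8: 101 → 1  (bit 5 = 1)
position 5: 100 → 0  (bit 4 = 0)
position 2: 011 → 0  (bit 3 = 0)
position 7: 010 → 0  (bit 2 = 0)
position 1: 001 → 1  (bit 1 = 1)
position 0: 000 → 1  (bit 0 = 1)
bits b7..b0 = 10100011 = 163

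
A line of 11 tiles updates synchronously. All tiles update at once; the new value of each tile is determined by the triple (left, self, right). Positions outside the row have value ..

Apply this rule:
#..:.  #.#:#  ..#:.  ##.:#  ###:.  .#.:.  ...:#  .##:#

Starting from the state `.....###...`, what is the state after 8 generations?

####.#.#.##
#..##.#.###
...###.##.#
##.#.#####.
###.##...#.
#.####.#...
.##..##..##
.##..##..##

.##..##..##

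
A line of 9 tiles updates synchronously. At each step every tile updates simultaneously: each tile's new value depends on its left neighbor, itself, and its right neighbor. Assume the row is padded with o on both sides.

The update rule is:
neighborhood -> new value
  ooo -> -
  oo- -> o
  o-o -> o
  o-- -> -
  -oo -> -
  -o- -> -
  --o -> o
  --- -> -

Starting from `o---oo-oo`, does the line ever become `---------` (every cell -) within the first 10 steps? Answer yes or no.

o--o-oo--
o-o-o-o-o
oo-o-o-o-
-oo-o-o-o
o-oo-o-o-
oo-oo-o-o
-oo-oo-o-
o-oo-oo-o
oo-oo-oo-
-oo-oo-oo
step 10 is -oo-oo-oo, still not uniform -

no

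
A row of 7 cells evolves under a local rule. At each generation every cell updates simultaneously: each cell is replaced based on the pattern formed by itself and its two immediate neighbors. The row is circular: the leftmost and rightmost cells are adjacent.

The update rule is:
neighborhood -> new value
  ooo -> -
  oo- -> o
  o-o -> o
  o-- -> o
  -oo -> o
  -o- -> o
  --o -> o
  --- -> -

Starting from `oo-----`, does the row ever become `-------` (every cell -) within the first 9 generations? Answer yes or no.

ooo---o
--oo-oo
ooooooo
-------
all cells are - at generation 4

yes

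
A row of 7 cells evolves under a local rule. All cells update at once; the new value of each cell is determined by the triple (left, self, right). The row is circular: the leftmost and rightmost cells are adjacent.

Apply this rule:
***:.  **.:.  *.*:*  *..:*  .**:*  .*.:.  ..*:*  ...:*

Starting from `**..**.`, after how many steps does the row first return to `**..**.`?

14

step 1: *.***.*
step 2: .**..**
step 3: **.***.
step 4: *.**..*
step 5: .**.***
step 6: **.**..
step 7: *.**.**
step 8: .**.**.
step 9: **.**.*
step 10: ..**.**
step 11: ***.**.
step 12: *..**.*
step 13: .***.**
step 14: **..**.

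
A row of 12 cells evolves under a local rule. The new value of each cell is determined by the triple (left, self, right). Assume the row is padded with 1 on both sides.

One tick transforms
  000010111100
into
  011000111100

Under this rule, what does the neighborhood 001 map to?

0

At position 3 the neighborhood is 001; the next row has 0 there.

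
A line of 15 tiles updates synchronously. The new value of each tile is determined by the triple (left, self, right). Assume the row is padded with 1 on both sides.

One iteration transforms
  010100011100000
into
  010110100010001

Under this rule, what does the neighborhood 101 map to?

0

At position 0 the neighborhood is 101; the next row has 0 there.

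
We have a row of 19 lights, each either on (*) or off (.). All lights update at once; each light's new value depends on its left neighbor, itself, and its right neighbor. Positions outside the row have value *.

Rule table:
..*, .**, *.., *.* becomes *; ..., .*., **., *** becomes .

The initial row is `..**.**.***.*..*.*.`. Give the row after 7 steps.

***.**.**.*.**.**.*

***.**.**..*.**.*.*
...**.**.**.**.*.**
*.**.**.**.**.*.**.
.**.**.**.**.*.**.*
**.**.**.**.*.**.**
..**.**.**.*.**.**.
***.**.**.*.**.**.*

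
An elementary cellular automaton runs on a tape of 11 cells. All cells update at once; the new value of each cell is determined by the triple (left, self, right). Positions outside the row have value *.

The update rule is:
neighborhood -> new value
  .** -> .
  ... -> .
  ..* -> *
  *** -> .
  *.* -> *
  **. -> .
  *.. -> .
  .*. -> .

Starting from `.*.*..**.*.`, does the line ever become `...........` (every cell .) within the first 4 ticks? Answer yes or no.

no

*.*..*..*.*
.*..*..*.*.
*..*..*.*.*
..*..*.*.*.
tick 4 is ..*..*.*.*., still not uniform .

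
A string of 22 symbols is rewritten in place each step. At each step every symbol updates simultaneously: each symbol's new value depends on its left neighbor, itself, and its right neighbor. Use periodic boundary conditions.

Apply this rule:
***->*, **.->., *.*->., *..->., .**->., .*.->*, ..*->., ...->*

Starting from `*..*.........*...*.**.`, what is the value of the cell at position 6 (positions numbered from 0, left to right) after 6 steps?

step 1: *..*.*******.*.*.*....
step 2: *..*..*****..*.*.*.**.
step 3: *..*...***...*.*.*....
step 4: *..*.*..*..*.*.*.*.**.
step 5: *..*.*..*..*.*.*.*....
step 6: *..*.*..*..*.*.*.*.**.
position 6 holds .

.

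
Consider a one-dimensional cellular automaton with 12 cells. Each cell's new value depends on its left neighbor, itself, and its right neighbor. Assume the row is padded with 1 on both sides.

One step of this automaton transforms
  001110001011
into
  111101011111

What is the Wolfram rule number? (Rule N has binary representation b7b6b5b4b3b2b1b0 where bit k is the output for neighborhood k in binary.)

position 3: 111 → 1  (bit 7 = 1)
position 4: 110 → 0  (bit 6 = 0)
position 9: 101 → 1  (bit 5 = 1)
position 0: 100 → 1  (bit 4 = 1)
position 2: 011 → 1  (bit 3 = 1)
position 8: 010 → 1  (bit 2 = 1)
position 1: 001 → 1  (bit 1 = 1)
position 6: 000 → 0  (bit 0 = 0)
bits b7..b0 = 10111110 = 190

190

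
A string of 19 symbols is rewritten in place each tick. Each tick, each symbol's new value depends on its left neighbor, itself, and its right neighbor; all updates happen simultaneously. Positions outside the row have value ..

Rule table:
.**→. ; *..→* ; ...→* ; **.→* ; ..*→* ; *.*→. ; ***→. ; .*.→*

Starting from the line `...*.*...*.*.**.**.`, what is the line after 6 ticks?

****.*****.*..*..**
...*.....*.******.*
**********......*.*
.........********.*
*********.......*.*
........*********.*

........*********.*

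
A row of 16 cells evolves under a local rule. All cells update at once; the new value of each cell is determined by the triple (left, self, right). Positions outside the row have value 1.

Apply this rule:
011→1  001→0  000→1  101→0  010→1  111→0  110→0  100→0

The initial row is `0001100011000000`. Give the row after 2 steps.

0101001010010000

0101001010011110
0101001010010000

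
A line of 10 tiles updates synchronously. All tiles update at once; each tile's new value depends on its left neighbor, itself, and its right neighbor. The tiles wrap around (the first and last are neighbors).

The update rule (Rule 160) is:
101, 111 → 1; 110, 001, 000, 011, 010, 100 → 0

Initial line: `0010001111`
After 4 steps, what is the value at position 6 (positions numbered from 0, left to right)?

0

0000000110
0000000000
0000000000  (fixed point — unchanged through step 4)
position 6 holds 0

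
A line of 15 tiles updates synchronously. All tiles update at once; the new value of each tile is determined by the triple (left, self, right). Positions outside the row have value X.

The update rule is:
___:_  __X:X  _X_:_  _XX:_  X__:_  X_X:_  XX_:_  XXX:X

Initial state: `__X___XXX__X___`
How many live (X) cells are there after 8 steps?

_X___X_X__X___X
____X____X___X_
___X____X___X__
__X____X___X__X
_X____X___X__X_
_____X___X__X__
____X___X__X__X
___X___X__X__X_
count of X: 4

4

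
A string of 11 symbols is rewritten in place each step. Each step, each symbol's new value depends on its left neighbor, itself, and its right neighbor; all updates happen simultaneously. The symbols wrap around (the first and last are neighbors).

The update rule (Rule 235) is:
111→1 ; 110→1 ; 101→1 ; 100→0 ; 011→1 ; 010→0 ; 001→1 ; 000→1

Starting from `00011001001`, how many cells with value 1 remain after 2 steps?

01111010010
11111100100
count of 1: 7

7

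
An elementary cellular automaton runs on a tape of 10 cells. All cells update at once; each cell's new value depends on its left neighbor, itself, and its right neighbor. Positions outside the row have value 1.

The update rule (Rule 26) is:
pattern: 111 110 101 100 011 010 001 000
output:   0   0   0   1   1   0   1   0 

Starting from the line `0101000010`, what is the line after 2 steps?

0000100100
1001011011

1001011011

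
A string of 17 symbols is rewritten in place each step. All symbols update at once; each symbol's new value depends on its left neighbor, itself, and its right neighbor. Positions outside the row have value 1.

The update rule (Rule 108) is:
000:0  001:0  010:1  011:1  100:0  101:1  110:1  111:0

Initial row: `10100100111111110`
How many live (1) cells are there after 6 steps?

4

11100100100000011
00100100100000010
00100100100000011
00100100100000010  (repeats step 2; period 2)
step 6: 00100100100000010
count of 1: 4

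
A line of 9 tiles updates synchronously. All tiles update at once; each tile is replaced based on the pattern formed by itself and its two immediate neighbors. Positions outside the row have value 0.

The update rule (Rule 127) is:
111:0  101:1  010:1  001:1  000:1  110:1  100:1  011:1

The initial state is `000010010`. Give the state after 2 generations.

111111111
100000001

100000001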